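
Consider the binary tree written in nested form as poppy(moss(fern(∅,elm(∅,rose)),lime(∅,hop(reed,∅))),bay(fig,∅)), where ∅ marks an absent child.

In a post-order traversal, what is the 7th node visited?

moss

Post-order visits the left subtree, then the right subtree, then the node.
At poppy: go left to moss.
  At moss: go left to fern.
    At fern: no left child.
    At fern: go right to elm.
      At elm: no left child.
      At elm: go right to rose.
        rose is a leaf — visit rose.
      Visit elm.
    Visit fern.
  At moss: go right to lime.
    At lime: no left child.
    At lime: go right to hop.
      At hop: go left to reed.
        reed is a leaf — visit reed.
      At hop: no right child.
      Visit hop.
    Visit lime.
  Visit moss.
At poppy: go right to bay.
  At bay: go left to fig.
    fig is a leaf — visit fig.
  At bay: no right child.
  Visit bay.
Visit poppy.
Full post-order sequence: rose, elm, fern, reed, hop, lime, moss, fig, bay, poppy.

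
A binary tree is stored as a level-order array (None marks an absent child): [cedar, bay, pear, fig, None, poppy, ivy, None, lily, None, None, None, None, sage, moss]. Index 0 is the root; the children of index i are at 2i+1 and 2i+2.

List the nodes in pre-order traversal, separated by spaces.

Pre-order visits the node, then its left subtree, then its right subtree.
Visit cedar.
At cedar: go left to bay.
  Visit bay.
  At bay: go left to fig.
    Visit fig.
    At fig: no left child.
    At fig: go right to lily.
      lily is a leaf — visit lily.
  At bay: no right child.
At cedar: go right to pear.
  Visit pear.
  At pear: go left to poppy.
    poppy is a leaf — visit poppy.
  At pear: go right to ivy.
    Visit ivy.
    At ivy: go left to sage.
      sage is a leaf — visit sage.
    At ivy: go right to moss.
      moss is a leaf — visit moss.

cedar bay fig lily pear poppy ivy sage moss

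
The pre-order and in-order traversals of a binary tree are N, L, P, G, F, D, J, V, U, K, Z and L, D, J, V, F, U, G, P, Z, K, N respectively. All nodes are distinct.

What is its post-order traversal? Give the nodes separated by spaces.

The first element of pre-order is the root; it splits in-order into left and right subtrees.
Root N: left subtree has 10 nodes {L, D, J, V, F, U, G, P, Z, K}, right has 0 { }.
  Root L: left subtree has 0 nodes { }, right has 9 {D, J, V, F, U, G, P, Z, K}.
    Root P: left subtree has 6 nodes {D, J, V, F, U, G}, right has 2 {Z, K}.
      Root G: left subtree has 5 nodes {D, J, V, F, U}, right has 0 { }.
        Root F: left subtree has 3 nodes {D, J, V}, right has 1 {U}.
          Root D: left subtree has 0 nodes { }, right has 2 {J, V}.
            Root J: left subtree has 0 nodes { }, right has 1 {V}.
      Root K: left subtree has 1 node {Z}, right has 0 { }.

V J D U F G Z K P L N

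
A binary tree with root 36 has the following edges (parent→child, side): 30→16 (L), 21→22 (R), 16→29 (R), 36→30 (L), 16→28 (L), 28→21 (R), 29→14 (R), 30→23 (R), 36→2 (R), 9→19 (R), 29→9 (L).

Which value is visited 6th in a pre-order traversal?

Pre-order visits the node, then its left subtree, then its right subtree.
Visit 36.
At 36: go left to 30.
  Visit 30.
  At 30: go left to 16.
    Visit 16.
    At 16: go left to 28.
      Visit 28.
      At 28: no left child.
      At 28: go right to 21.
        Visit 21.
        At 21: no left child.
        At 21: go right to 22.
          22 is a leaf — visit 22.
    At 16: go right to 29.
      Visit 29.
      At 29: go left to 9.
        Visit 9.
        At 9: no left child.
        At 9: go right to 19.
          19 is a leaf — visit 19.
      At 29: go right to 14.
        14 is a leaf — visit 14.
  At 30: go right to 23.
    23 is a leaf — visit 23.
At 36: go right to 2.
  2 is a leaf — visit 2.
Full pre-order sequence: 36, 30, 16, 28, 21, 22, 29, 9, 19, 14, 23, 2.

22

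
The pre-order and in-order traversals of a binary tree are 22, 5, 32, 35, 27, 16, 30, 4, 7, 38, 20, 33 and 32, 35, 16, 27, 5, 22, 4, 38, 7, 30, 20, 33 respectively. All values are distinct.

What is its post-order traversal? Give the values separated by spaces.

The first element of pre-order is the root; it splits in-order into left and right subtrees.
Root 22: left subtree has 5 nodes {32, 35, 16, 27, 5}, right has 6 {4, 38, 7, 30, 20, 33}.
  Root 5: left subtree has 4 nodes {32, 35, 16, 27}, right has 0 { }.
    Root 32: left subtree has 0 nodes { }, right has 3 {35, 16, 27}.
      Root 35: left subtree has 0 nodes { }, right has 2 {16, 27}.
        Root 27: left subtree has 1 node {16}, right has 0 { }.
  Root 30: left subtree has 3 nodes {4, 38, 7}, right has 2 {20, 33}.
    Root 4: left subtree has 0 nodes { }, right has 2 {38, 7}.
      Root 7: left subtree has 1 node {38}, right has 0 { }.
    Root 20: left subtree has 0 nodes { }, right has 1 {33}.

16 27 35 32 5 38 7 4 33 20 30 22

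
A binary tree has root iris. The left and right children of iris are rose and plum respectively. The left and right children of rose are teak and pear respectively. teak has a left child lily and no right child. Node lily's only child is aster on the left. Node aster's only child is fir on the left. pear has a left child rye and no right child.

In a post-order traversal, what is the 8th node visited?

Post-order visits the left subtree, then the right subtree, then the node.
At iris: go left to rose.
  At rose: go left to teak.
    At teak: go left to lily.
      At lily: go left to aster.
        At aster: go left to fir.
          fir is a leaf — visit fir.
        At aster: no right child.
        Visit aster.
      At lily: no right child.
      Visit lily.
    At teak: no right child.
    Visit teak.
  At rose: go right to pear.
    At pear: go left to rye.
      rye is a leaf — visit rye.
    At pear: no right child.
    Visit pear.
  Visit rose.
At iris: go right to plum.
  plum is a leaf — visit plum.
Visit iris.
Full post-order sequence: fir, aster, lily, teak, rye, pear, rose, plum, iris.

plum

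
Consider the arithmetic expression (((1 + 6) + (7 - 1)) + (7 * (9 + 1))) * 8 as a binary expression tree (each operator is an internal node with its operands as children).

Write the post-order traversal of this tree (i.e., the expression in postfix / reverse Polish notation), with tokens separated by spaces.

Post-order on an expression tree gives postfix notation: for each operator, emit left operand, right operand, then the operator.

1 6 + 7 1 - + 7 9 1 + * + 8 *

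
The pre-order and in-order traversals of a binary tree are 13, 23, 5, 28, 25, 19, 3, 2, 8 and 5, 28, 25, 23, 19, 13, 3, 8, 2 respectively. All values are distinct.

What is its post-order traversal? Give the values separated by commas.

The first element of pre-order is the root; it splits in-order into left and right subtrees.
Root 13: left subtree has 5 nodes {5, 28, 25, 23, 19}, right has 3 {3, 8, 2}.
  Root 23: left subtree has 3 nodes {5, 28, 25}, right has 1 {19}.
    Root 5: left subtree has 0 nodes { }, right has 2 {28, 25}.
      Root 28: left subtree has 0 nodes { }, right has 1 {25}.
  Root 3: left subtree has 0 nodes { }, right has 2 {8, 2}.
    Root 2: left subtree has 1 node {8}, right has 0 { }.

25, 28, 5, 19, 23, 8, 2, 3, 13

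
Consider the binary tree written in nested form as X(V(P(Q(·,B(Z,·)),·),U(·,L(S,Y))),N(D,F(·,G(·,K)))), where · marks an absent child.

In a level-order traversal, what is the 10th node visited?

Level-order visits nodes level by level from the root, left to right within each level.
Level 0: X
Level 1: V, N
Level 2: P, U, D, F
Level 3: Q, L, G
Level 4: B, S, Y, K
Level 5: Z
Full level-order sequence: X, V, N, P, U, D, F, Q, L, G, B, S, Y, K, Z.

G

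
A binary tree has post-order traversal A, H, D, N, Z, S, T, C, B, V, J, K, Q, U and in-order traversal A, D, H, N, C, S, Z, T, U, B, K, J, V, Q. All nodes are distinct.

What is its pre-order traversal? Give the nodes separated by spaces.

The last element of post-order is the root; it splits in-order into left and right subtrees.
Root U: left subtree has 8 nodes {A, D, H, N, C, S, Z, T}, right has 5 {B, K, J, V, Q}.
  Root C: left subtree has 4 nodes {A, D, H, N}, right has 3 {S, Z, T}.
    Root N: left subtree has 3 nodes {A, D, H}, right has 0 { }.
      Root D: left subtree has 1 node {A}, right has 1 {H}.
    Root T: left subtree has 2 nodes {S, Z}, right has 0 { }.
      Root S: left subtree has 0 nodes { }, right has 1 {Z}.
  Root Q: left subtree has 4 nodes {B, K, J, V}, right has 0 { }.
    Root K: left subtree has 1 node {B}, right has 2 {J, V}.
      Root J: left subtree has 0 nodes { }, right has 1 {V}.

U C N D A H T S Z Q K B J V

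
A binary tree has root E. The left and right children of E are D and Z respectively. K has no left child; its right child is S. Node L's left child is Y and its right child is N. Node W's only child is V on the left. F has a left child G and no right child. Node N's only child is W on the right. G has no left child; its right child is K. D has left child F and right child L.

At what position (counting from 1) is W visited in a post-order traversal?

7

Post-order visits the left subtree, then the right subtree, then the node.
At E: go left to D.
  At D: go left to F.
    At F: go left to G.
      At G: no left child.
      At G: go right to K.
        At K: no left child.
        At K: go right to S.
          S is a leaf — visit S.
        Visit K.
      Visit G.
    At F: no right child.
    Visit F.
  At D: go right to L.
    At L: go left to Y.
      Y is a leaf — visit Y.
    At L: go right to N.
      At N: no left child.
      At N: go right to W.
        At W: go left to V.
          V is a leaf — visit V.
        At W: no right child.
        Visit W.
      Visit N.
    Visit L.
  Visit D.
At E: go right to Z.
  Z is a leaf — visit Z.
Visit E.
Full post-order sequence: S, K, G, F, Y, V, W, N, L, D, Z, E.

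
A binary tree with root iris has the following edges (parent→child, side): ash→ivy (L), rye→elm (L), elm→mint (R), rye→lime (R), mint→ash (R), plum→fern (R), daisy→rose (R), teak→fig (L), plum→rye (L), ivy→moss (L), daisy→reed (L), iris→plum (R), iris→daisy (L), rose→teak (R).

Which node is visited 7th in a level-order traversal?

Level-order visits nodes level by level from the root, left to right within each level.
Level 0: iris
Level 1: daisy, plum
Level 2: reed, rose, rye, fern
Level 3: teak, elm, lime
Level 4: fig, mint
Level 5: ash
Level 6: ivy
Level 7: moss
Full level-order sequence: iris, daisy, plum, reed, rose, rye, fern, teak, elm, lime, fig, mint, ash, ivy, moss.

fern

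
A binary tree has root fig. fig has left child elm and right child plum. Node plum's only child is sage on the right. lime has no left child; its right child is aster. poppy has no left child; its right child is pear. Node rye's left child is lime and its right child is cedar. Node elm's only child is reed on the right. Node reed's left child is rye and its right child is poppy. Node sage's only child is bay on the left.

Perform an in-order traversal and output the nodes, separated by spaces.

In-order visits the left subtree, then the node, then the right subtree.
At fig: go left to elm.
  At elm: no left child.
  Visit elm.
  At elm: go right to reed.
    At reed: go left to rye.
      At rye: go left to lime.
        At lime: no left child.
        Visit lime.
        At lime: go right to aster.
          aster is a leaf — visit aster.
      Visit rye.
      At rye: go right to cedar.
        cedar is a leaf — visit cedar.
    Visit reed.
    At reed: go right to poppy.
      At poppy: no left child.
      Visit poppy.
      At poppy: go right to pear.
        pear is a leaf — visit pear.
Visit fig.
At fig: go right to plum.
  At plum: no left child.
  Visit plum.
  At plum: go right to sage.
    At sage: go left to bay.
      bay is a leaf — visit bay.
    Visit sage.
    At sage: no right child.

elm lime aster rye cedar reed poppy pear fig plum bay sage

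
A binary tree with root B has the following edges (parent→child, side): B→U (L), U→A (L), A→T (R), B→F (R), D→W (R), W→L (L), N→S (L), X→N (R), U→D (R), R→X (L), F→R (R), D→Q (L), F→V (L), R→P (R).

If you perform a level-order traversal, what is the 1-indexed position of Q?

9

Level-order visits nodes level by level from the root, left to right within each level.
Level 0: B
Level 1: U, F
Level 2: A, D, V, R
Level 3: T, Q, W, X, P
Level 4: L, N
Level 5: S
Full level-order sequence: B, U, F, A, D, V, R, T, Q, W, X, P, L, N, S.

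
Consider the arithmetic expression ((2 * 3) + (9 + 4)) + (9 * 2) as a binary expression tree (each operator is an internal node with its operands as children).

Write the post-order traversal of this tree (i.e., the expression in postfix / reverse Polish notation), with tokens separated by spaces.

Post-order on an expression tree gives postfix notation: for each operator, emit left operand, right operand, then the operator.

2 3 * 9 4 + + 9 2 * +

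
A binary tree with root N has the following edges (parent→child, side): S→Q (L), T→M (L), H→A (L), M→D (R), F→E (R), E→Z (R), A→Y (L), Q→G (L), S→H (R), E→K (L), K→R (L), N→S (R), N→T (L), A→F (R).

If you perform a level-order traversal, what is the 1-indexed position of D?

7

Level-order visits nodes level by level from the root, left to right within each level.
Level 0: N
Level 1: T, S
Level 2: M, Q, H
Level 3: D, G, A
Level 4: Y, F
Level 5: E
Level 6: K, Z
Level 7: R
Full level-order sequence: N, T, S, M, Q, H, D, G, A, Y, F, E, K, Z, R.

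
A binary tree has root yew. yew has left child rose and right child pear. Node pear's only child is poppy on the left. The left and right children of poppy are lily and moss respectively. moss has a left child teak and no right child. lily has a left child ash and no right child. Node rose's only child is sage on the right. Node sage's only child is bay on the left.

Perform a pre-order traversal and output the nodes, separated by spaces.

Pre-order visits the node, then its left subtree, then its right subtree.
Visit yew.
At yew: go left to rose.
  Visit rose.
  At rose: no left child.
  At rose: go right to sage.
    Visit sage.
    At sage: go left to bay.
      bay is a leaf — visit bay.
    At sage: no right child.
At yew: go right to pear.
  Visit pear.
  At pear: go left to poppy.
    Visit poppy.
    At poppy: go left to lily.
      Visit lily.
      At lily: go left to ash.
        ash is a leaf — visit ash.
      At lily: no right child.
    At poppy: go right to moss.
      Visit moss.
      At moss: go left to teak.
        teak is a leaf — visit teak.
      At moss: no right child.
  At pear: no right child.

yew rose sage bay pear poppy lily ash moss teak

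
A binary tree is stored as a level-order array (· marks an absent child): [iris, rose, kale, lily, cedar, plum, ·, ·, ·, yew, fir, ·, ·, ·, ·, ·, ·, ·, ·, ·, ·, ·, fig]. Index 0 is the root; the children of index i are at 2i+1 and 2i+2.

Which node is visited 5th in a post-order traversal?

cedar

Post-order visits the left subtree, then the right subtree, then the node.
At iris: go left to rose.
  At rose: go left to lily.
    lily is a leaf — visit lily.
  At rose: go right to cedar.
    At cedar: go left to yew.
      yew is a leaf — visit yew.
    At cedar: go right to fir.
      At fir: no left child.
      At fir: go right to fig.
        fig is a leaf — visit fig.
      Visit fir.
    Visit cedar.
  Visit rose.
At iris: go right to kale.
  At kale: go left to plum.
    plum is a leaf — visit plum.
  At kale: no right child.
  Visit kale.
Visit iris.
Full post-order sequence: lily, yew, fig, fir, cedar, rose, plum, kale, iris.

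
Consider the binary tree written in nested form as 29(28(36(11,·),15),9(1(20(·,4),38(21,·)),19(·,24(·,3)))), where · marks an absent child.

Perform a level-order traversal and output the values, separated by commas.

29, 28, 9, 36, 15, 1, 19, 11, 20, 38, 24, 4, 21, 3

Level-order visits nodes level by level from the root, left to right within each level.
Level 0: 29
Level 1: 28, 9
Level 2: 36, 15, 1, 19
Level 3: 11, 20, 38, 24
Level 4: 4, 21, 3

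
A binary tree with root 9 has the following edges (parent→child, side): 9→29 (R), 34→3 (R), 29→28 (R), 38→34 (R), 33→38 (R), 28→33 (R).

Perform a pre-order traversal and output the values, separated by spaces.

9 29 28 33 38 34 3

Pre-order visits the node, then its left subtree, then its right subtree.
Visit 9.
At 9: no left child.
At 9: go right to 29.
  Visit 29.
  At 29: no left child.
  At 29: go right to 28.
    Visit 28.
    At 28: no left child.
    At 28: go right to 33.
      Visit 33.
      At 33: no left child.
      At 33: go right to 38.
        Visit 38.
        At 38: no left child.
        At 38: go right to 34.
          Visit 34.
          At 34: no left child.
          At 34: go right to 3.
            3 is a leaf — visit 3.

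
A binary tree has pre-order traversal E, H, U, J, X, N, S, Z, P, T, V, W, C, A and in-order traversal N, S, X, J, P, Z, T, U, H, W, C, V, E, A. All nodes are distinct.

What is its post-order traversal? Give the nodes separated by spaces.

S N X P T Z J U C W V H A E

The first element of pre-order is the root; it splits in-order into left and right subtrees.
Root E: left subtree has 12 nodes {N, S, X, J, P, Z, T, U, H, W, C, V}, right has 1 {A}.
  Root H: left subtree has 8 nodes {N, S, X, J, P, Z, T, U}, right has 3 {W, C, V}.
    Root U: left subtree has 7 nodes {N, S, X, J, P, Z, T}, right has 0 { }.
      Root J: left subtree has 3 nodes {N, S, X}, right has 3 {P, Z, T}.
        Root X: left subtree has 2 nodes {N, S}, right has 0 { }.
          Root N: left subtree has 0 nodes { }, right has 1 {S}.
        Root Z: left subtree has 1 node {P}, right has 1 {T}.
    Root V: left subtree has 2 nodes {W, C}, right has 0 { }.
      Root W: left subtree has 0 nodes { }, right has 1 {C}.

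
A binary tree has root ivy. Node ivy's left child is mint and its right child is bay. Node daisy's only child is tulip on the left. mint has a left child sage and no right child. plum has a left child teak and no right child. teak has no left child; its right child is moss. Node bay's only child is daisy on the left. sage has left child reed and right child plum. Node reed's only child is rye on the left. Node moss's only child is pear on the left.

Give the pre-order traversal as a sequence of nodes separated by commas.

ivy, mint, sage, reed, rye, plum, teak, moss, pear, bay, daisy, tulip

Pre-order visits the node, then its left subtree, then its right subtree.
Visit ivy.
At ivy: go left to mint.
  Visit mint.
  At mint: go left to sage.
    Visit sage.
    At sage: go left to reed.
      Visit reed.
      At reed: go left to rye.
        rye is a leaf — visit rye.
      At reed: no right child.
    At sage: go right to plum.
      Visit plum.
      At plum: go left to teak.
        Visit teak.
        At teak: no left child.
        At teak: go right to moss.
          Visit moss.
          At moss: go left to pear.
            pear is a leaf — visit pear.
          At moss: no right child.
      At plum: no right child.
  At mint: no right child.
At ivy: go right to bay.
  Visit bay.
  At bay: go left to daisy.
    Visit daisy.
    At daisy: go left to tulip.
      tulip is a leaf — visit tulip.
    At daisy: no right child.
  At bay: no right child.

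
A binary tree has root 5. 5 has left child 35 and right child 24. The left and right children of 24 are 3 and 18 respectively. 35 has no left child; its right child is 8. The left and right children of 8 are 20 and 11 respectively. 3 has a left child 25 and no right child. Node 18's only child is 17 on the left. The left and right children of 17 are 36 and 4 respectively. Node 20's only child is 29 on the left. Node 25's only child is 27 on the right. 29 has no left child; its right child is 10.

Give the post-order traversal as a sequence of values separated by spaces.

10 29 20 11 8 35 27 25 3 36 4 17 18 24 5

Post-order visits the left subtree, then the right subtree, then the node.
At 5: go left to 35.
  At 35: no left child.
  At 35: go right to 8.
    At 8: go left to 20.
      At 20: go left to 29.
        At 29: no left child.
        At 29: go right to 10.
          10 is a leaf — visit 10.
        Visit 29.
      At 20: no right child.
      Visit 20.
    At 8: go right to 11.
      11 is a leaf — visit 11.
    Visit 8.
  Visit 35.
At 5: go right to 24.
  At 24: go left to 3.
    At 3: go left to 25.
      At 25: no left child.
      At 25: go right to 27.
        27 is a leaf — visit 27.
      Visit 25.
    At 3: no right child.
    Visit 3.
  At 24: go right to 18.
    At 18: go left to 17.
      At 17: go left to 36.
        36 is a leaf — visit 36.
      At 17: go right to 4.
        4 is a leaf — visit 4.
      Visit 17.
    At 18: no right child.
    Visit 18.
  Visit 24.
Visit 5.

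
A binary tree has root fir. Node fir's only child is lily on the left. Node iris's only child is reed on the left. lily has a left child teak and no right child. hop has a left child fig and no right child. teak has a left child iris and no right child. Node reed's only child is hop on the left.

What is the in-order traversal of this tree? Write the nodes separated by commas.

fig, hop, reed, iris, teak, lily, fir

In-order visits the left subtree, then the node, then the right subtree.
At fir: go left to lily.
  At lily: go left to teak.
    At teak: go left to iris.
      At iris: go left to reed.
        At reed: go left to hop.
          At hop: go left to fig.
            fig is a leaf — visit fig.
          Visit hop.
          At hop: no right child.
        Visit reed.
        At reed: no right child.
      Visit iris.
      At iris: no right child.
    Visit teak.
    At teak: no right child.
  Visit lily.
  At lily: no right child.
Visit fir.
At fir: no right child.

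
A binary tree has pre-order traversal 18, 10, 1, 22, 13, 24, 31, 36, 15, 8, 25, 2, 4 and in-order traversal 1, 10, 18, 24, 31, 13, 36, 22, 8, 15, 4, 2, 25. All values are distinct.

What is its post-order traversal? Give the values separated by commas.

1, 10, 31, 24, 36, 13, 8, 4, 2, 25, 15, 22, 18

The first element of pre-order is the root; it splits in-order into left and right subtrees.
Root 18: left subtree has 2 nodes {1, 10}, right has 10 {24, 31, 13, 36, 22, 8, 15, 4, 2, 25}.
  Root 10: left subtree has 1 node {1}, right has 0 { }.
  Root 22: left subtree has 4 nodes {24, 31, 13, 36}, right has 5 {8, 15, 4, 2, 25}.
    Root 13: left subtree has 2 nodes {24, 31}, right has 1 {36}.
      Root 24: left subtree has 0 nodes { }, right has 1 {31}.
    Root 15: left subtree has 1 node {8}, right has 3 {4, 2, 25}.
      Root 25: left subtree has 2 nodes {4, 2}, right has 0 { }.
        Root 2: left subtree has 1 node {4}, right has 0 { }.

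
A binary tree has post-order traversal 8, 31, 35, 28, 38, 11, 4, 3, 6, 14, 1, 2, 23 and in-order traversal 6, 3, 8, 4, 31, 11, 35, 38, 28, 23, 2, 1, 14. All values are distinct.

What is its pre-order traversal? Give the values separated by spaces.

The last element of post-order is the root; it splits in-order into left and right subtrees.
Root 23: left subtree has 9 nodes {6, 3, 8, 4, 31, 11, 35, 38, 28}, right has 3 {2, 1, 14}.
  Root 6: left subtree has 0 nodes { }, right has 8 {3, 8, 4, 31, 11, 35, 38, 28}.
    Root 3: left subtree has 0 nodes { }, right has 7 {8, 4, 31, 11, 35, 38, 28}.
      Root 4: left subtree has 1 node {8}, right has 5 {31, 11, 35, 38, 28}.
        Root 11: left subtree has 1 node {31}, right has 3 {35, 38, 28}.
          Root 38: left subtree has 1 node {35}, right has 1 {28}.
  Root 2: left subtree has 0 nodes { }, right has 2 {1, 14}.
    Root 1: left subtree has 0 nodes { }, right has 1 {14}.

23 6 3 4 8 11 31 38 35 28 2 1 14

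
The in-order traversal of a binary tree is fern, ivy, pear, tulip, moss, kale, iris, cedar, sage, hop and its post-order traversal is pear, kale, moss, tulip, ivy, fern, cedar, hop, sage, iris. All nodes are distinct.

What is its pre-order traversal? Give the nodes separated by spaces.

iris fern ivy tulip pear moss kale sage cedar hop

The last element of post-order is the root; it splits in-order into left and right subtrees.
Root iris: left subtree has 6 nodes {fern, ivy, pear, tulip, moss, kale}, right has 3 {cedar, sage, hop}.
  Root fern: left subtree has 0 nodes { }, right has 5 {ivy, pear, tulip, moss, kale}.
    Root ivy: left subtree has 0 nodes { }, right has 4 {pear, tulip, moss, kale}.
      Root tulip: left subtree has 1 node {pear}, right has 2 {moss, kale}.
        Root moss: left subtree has 0 nodes { }, right has 1 {kale}.
  Root sage: left subtree has 1 node {cedar}, right has 1 {hop}.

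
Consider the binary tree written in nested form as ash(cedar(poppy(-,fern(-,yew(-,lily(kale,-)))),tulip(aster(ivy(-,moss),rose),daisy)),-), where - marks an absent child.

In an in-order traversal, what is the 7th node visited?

In-order visits the left subtree, then the node, then the right subtree.
At ash: go left to cedar.
  At cedar: go left to poppy.
    At poppy: no left child.
    Visit poppy.
    At poppy: go right to fern.
      At fern: no left child.
      Visit fern.
      At fern: go right to yew.
        At yew: no left child.
        Visit yew.
        At yew: go right to lily.
          At lily: go left to kale.
            kale is a leaf — visit kale.
          Visit lily.
          At lily: no right child.
  Visit cedar.
  At cedar: go right to tulip.
    At tulip: go left to aster.
      At aster: go left to ivy.
        At ivy: no left child.
        Visit ivy.
        At ivy: go right to moss.
          moss is a leaf — visit moss.
      Visit aster.
      At aster: go right to rose.
        rose is a leaf — visit rose.
    Visit tulip.
    At tulip: go right to daisy.
      daisy is a leaf — visit daisy.
Visit ash.
At ash: no right child.
Full in-order sequence: poppy, fern, yew, kale, lily, cedar, ivy, moss, aster, rose, tulip, daisy, ash.

ivy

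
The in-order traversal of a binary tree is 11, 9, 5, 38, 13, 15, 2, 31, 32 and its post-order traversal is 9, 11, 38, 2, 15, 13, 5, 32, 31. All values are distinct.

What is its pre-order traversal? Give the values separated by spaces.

The last element of post-order is the root; it splits in-order into left and right subtrees.
Root 31: left subtree has 7 nodes {11, 9, 5, 38, 13, 15, 2}, right has 1 {32}.
  Root 5: left subtree has 2 nodes {11, 9}, right has 4 {38, 13, 15, 2}.
    Root 11: left subtree has 0 nodes { }, right has 1 {9}.
    Root 13: left subtree has 1 node {38}, right has 2 {15, 2}.
      Root 15: left subtree has 0 nodes { }, right has 1 {2}.

31 5 11 9 13 38 15 2 32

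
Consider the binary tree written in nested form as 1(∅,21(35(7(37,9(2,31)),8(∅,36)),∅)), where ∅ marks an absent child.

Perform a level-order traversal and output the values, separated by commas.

1, 21, 35, 7, 8, 37, 9, 36, 2, 31

Level-order visits nodes level by level from the root, left to right within each level.
Level 0: 1
Level 1: 21
Level 2: 35
Level 3: 7, 8
Level 4: 37, 9, 36
Level 5: 2, 31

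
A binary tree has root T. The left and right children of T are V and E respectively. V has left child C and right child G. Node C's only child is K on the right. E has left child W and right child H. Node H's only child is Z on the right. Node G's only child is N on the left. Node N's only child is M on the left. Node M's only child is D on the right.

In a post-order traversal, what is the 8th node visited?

Post-order visits the left subtree, then the right subtree, then the node.
At T: go left to V.
  At V: go left to C.
    At C: no left child.
    At C: go right to K.
      K is a leaf — visit K.
    Visit C.
  At V: go right to G.
    At G: go left to N.
      At N: go left to M.
        At M: no left child.
        At M: go right to D.
          D is a leaf — visit D.
        Visit M.
      At N: no right child.
      Visit N.
    At G: no right child.
    Visit G.
  Visit V.
At T: go right to E.
  At E: go left to W.
    W is a leaf — visit W.
  At E: go right to H.
    At H: no left child.
    At H: go right to Z.
      Z is a leaf — visit Z.
    Visit H.
  Visit E.
Visit T.
Full post-order sequence: K, C, D, M, N, G, V, W, Z, H, E, T.

W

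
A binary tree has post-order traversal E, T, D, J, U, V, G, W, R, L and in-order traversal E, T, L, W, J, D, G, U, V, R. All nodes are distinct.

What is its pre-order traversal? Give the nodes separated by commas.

L, T, E, R, W, G, J, D, V, U

The last element of post-order is the root; it splits in-order into left and right subtrees.
Root L: left subtree has 2 nodes {E, T}, right has 7 {W, J, D, G, U, V, R}.
  Root T: left subtree has 1 node {E}, right has 0 { }.
  Root R: left subtree has 6 nodes {W, J, D, G, U, V}, right has 0 { }.
    Root W: left subtree has 0 nodes { }, right has 5 {J, D, G, U, V}.
      Root G: left subtree has 2 nodes {J, D}, right has 2 {U, V}.
        Root J: left subtree has 0 nodes { }, right has 1 {D}.
        Root V: left subtree has 1 node {U}, right has 0 { }.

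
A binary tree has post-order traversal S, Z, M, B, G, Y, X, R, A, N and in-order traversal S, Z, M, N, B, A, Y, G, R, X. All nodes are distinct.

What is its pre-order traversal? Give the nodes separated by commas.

The last element of post-order is the root; it splits in-order into left and right subtrees.
Root N: left subtree has 3 nodes {S, Z, M}, right has 6 {B, A, Y, G, R, X}.
  Root M: left subtree has 2 nodes {S, Z}, right has 0 { }.
    Root Z: left subtree has 1 node {S}, right has 0 { }.
  Root A: left subtree has 1 node {B}, right has 4 {Y, G, R, X}.
    Root R: left subtree has 2 nodes {Y, G}, right has 1 {X}.
      Root Y: left subtree has 0 nodes { }, right has 1 {G}.

N, M, Z, S, A, B, R, Y, G, X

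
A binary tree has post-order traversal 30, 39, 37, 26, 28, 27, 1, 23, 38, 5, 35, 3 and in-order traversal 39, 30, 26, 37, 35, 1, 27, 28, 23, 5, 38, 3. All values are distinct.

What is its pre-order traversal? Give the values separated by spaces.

3 35 26 39 30 37 5 23 1 27 28 38

The last element of post-order is the root; it splits in-order into left and right subtrees.
Root 3: left subtree has 11 nodes {39, 30, 26, 37, 35, 1, 27, 28, 23, 5, 38}, right has 0 { }.
  Root 35: left subtree has 4 nodes {39, 30, 26, 37}, right has 6 {1, 27, 28, 23, 5, 38}.
    Root 26: left subtree has 2 nodes {39, 30}, right has 1 {37}.
      Root 39: left subtree has 0 nodes { }, right has 1 {30}.
    Root 5: left subtree has 4 nodes {1, 27, 28, 23}, right has 1 {38}.
      Root 23: left subtree has 3 nodes {1, 27, 28}, right has 0 { }.
        Root 1: left subtree has 0 nodes { }, right has 2 {27, 28}.
          Root 27: left subtree has 0 nodes { }, right has 1 {28}.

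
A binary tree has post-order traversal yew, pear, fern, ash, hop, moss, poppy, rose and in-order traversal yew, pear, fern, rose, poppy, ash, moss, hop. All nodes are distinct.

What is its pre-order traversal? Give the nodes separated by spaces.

rose fern pear yew poppy moss ash hop

The last element of post-order is the root; it splits in-order into left and right subtrees.
Root rose: left subtree has 3 nodes {yew, pear, fern}, right has 4 {poppy, ash, moss, hop}.
  Root fern: left subtree has 2 nodes {yew, pear}, right has 0 { }.
    Root pear: left subtree has 1 node {yew}, right has 0 { }.
  Root poppy: left subtree has 0 nodes { }, right has 3 {ash, moss, hop}.
    Root moss: left subtree has 1 node {ash}, right has 1 {hop}.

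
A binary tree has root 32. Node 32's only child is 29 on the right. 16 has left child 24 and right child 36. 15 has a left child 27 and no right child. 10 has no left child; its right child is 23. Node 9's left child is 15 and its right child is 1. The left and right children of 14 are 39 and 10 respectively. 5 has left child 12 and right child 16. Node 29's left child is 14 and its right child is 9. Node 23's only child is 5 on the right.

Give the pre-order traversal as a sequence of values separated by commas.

Pre-order visits the node, then its left subtree, then its right subtree.
Visit 32.
At 32: no left child.
At 32: go right to 29.
  Visit 29.
  At 29: go left to 14.
    Visit 14.
    At 14: go left to 39.
      39 is a leaf — visit 39.
    At 14: go right to 10.
      Visit 10.
      At 10: no left child.
      At 10: go right to 23.
        Visit 23.
        At 23: no left child.
        At 23: go right to 5.
          Visit 5.
          At 5: go left to 12.
            12 is a leaf — visit 12.
          At 5: go right to 16.
            Visit 16.
            At 16: go left to 24.
              24 is a leaf — visit 24.
            At 16: go right to 36.
              36 is a leaf — visit 36.
  At 29: go right to 9.
    Visit 9.
    At 9: go left to 15.
      Visit 15.
      At 15: go left to 27.
        27 is a leaf — visit 27.
      At 15: no right child.
    At 9: go right to 1.
      1 is a leaf — visit 1.

32, 29, 14, 39, 10, 23, 5, 12, 16, 24, 36, 9, 15, 27, 1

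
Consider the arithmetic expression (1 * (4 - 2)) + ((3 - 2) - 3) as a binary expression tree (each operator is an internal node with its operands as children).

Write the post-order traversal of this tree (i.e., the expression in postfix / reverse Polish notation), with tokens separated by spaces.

1 4 2 - * 3 2 - 3 - +

Post-order on an expression tree gives postfix notation: for each operator, emit left operand, right operand, then the operator.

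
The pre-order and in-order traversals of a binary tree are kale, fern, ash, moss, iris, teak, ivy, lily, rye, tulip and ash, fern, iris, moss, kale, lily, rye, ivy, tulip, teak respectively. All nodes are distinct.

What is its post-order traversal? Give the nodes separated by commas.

ash, iris, moss, fern, rye, lily, tulip, ivy, teak, kale

The first element of pre-order is the root; it splits in-order into left and right subtrees.
Root kale: left subtree has 4 nodes {ash, fern, iris, moss}, right has 5 {lily, rye, ivy, tulip, teak}.
  Root fern: left subtree has 1 node {ash}, right has 2 {iris, moss}.
    Root moss: left subtree has 1 node {iris}, right has 0 { }.
  Root teak: left subtree has 4 nodes {lily, rye, ivy, tulip}, right has 0 { }.
    Root ivy: left subtree has 2 nodes {lily, rye}, right has 1 {tulip}.
      Root lily: left subtree has 0 nodes { }, right has 1 {rye}.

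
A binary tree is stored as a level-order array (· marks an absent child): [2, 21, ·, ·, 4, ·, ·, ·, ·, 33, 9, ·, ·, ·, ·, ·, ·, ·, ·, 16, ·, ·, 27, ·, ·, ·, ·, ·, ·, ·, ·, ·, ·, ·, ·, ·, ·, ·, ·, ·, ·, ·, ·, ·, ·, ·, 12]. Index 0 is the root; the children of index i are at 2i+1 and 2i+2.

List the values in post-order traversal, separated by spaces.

Post-order visits the left subtree, then the right subtree, then the node.
At 2: go left to 21.
  At 21: no left child.
  At 21: go right to 4.
    At 4: go left to 33.
      At 33: go left to 16.
        16 is a leaf — visit 16.
      At 33: no right child.
      Visit 33.
    At 4: go right to 9.
      At 9: no left child.
      At 9: go right to 27.
        At 27: no left child.
        At 27: go right to 12.
          12 is a leaf — visit 12.
        Visit 27.
      Visit 9.
    Visit 4.
  Visit 21.
At 2: no right child.
Visit 2.

16 33 12 27 9 4 21 2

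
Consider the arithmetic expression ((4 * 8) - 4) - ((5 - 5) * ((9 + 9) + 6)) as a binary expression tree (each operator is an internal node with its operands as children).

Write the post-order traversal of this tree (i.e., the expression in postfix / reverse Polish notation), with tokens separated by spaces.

Post-order on an expression tree gives postfix notation: for each operator, emit left operand, right operand, then the operator.

4 8 * 4 - 5 5 - 9 9 + 6 + * -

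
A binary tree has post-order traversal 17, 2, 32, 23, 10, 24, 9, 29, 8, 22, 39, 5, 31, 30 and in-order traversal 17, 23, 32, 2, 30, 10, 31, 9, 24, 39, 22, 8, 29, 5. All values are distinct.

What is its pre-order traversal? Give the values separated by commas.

The last element of post-order is the root; it splits in-order into left and right subtrees.
Root 30: left subtree has 4 nodes {17, 23, 32, 2}, right has 9 {10, 31, 9, 24, 39, 22, 8, 29, 5}.
  Root 23: left subtree has 1 node {17}, right has 2 {32, 2}.
    Root 32: left subtree has 0 nodes { }, right has 1 {2}.
  Root 31: left subtree has 1 node {10}, right has 7 {9, 24, 39, 22, 8, 29, 5}.
    Root 5: left subtree has 6 nodes {9, 24, 39, 22, 8, 29}, right has 0 { }.
      Root 39: left subtree has 2 nodes {9, 24}, right has 3 {22, 8, 29}.
        Root 9: left subtree has 0 nodes { }, right has 1 {24}.
        Root 22: left subtree has 0 nodes { }, right has 2 {8, 29}.
          Root 8: left subtree has 0 nodes { }, right has 1 {29}.

30, 23, 17, 32, 2, 31, 10, 5, 39, 9, 24, 22, 8, 29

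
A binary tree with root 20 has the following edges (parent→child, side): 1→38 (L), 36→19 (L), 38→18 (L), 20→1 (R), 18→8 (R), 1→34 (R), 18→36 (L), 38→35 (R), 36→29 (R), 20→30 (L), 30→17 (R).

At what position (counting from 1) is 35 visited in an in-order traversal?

In-order visits the left subtree, then the node, then the right subtree.
At 20: go left to 30.
  At 30: no left child.
  Visit 30.
  At 30: go right to 17.
    17 is a leaf — visit 17.
Visit 20.
At 20: go right to 1.
  At 1: go left to 38.
    At 38: go left to 18.
      At 18: go left to 36.
        At 36: go left to 19.
          19 is a leaf — visit 19.
        Visit 36.
        At 36: go right to 29.
          29 is a leaf — visit 29.
      Visit 18.
      At 18: go right to 8.
        8 is a leaf — visit 8.
    Visit 38.
    At 38: go right to 35.
      35 is a leaf — visit 35.
  Visit 1.
  At 1: go right to 34.
    34 is a leaf — visit 34.
Full in-order sequence: 30, 17, 20, 19, 36, 29, 18, 8, 38, 35, 1, 34.

10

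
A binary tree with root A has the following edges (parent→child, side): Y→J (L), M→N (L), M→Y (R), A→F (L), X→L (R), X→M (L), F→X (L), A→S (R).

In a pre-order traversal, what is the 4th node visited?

M

Pre-order visits the node, then its left subtree, then its right subtree.
Visit A.
At A: go left to F.
  Visit F.
  At F: go left to X.
    Visit X.
    At X: go left to M.
      Visit M.
      At M: go left to N.
        N is a leaf — visit N.
      At M: go right to Y.
        Visit Y.
        At Y: go left to J.
          J is a leaf — visit J.
        At Y: no right child.
    At X: go right to L.
      L is a leaf — visit L.
  At F: no right child.
At A: go right to S.
  S is a leaf — visit S.
Full pre-order sequence: A, F, X, M, N, Y, J, L, S.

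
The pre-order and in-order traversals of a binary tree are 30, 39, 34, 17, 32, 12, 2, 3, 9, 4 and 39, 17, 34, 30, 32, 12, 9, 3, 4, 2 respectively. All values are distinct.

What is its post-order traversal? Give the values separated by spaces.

The first element of pre-order is the root; it splits in-order into left and right subtrees.
Root 30: left subtree has 3 nodes {39, 17, 34}, right has 6 {32, 12, 9, 3, 4, 2}.
  Root 39: left subtree has 0 nodes { }, right has 2 {17, 34}.
    Root 34: left subtree has 1 node {17}, right has 0 { }.
  Root 32: left subtree has 0 nodes { }, right has 5 {12, 9, 3, 4, 2}.
    Root 12: left subtree has 0 nodes { }, right has 4 {9, 3, 4, 2}.
      Root 2: left subtree has 3 nodes {9, 3, 4}, right has 0 { }.
        Root 3: left subtree has 1 node {9}, right has 1 {4}.

17 34 39 9 4 3 2 12 32 30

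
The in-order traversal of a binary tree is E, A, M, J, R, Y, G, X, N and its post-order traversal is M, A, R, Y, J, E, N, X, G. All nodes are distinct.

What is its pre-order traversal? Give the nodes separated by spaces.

The last element of post-order is the root; it splits in-order into left and right subtrees.
Root G: left subtree has 6 nodes {E, A, M, J, R, Y}, right has 2 {X, N}.
  Root E: left subtree has 0 nodes { }, right has 5 {A, M, J, R, Y}.
    Root J: left subtree has 2 nodes {A, M}, right has 2 {R, Y}.
      Root A: left subtree has 0 nodes { }, right has 1 {M}.
      Root Y: left subtree has 1 node {R}, right has 0 { }.
  Root X: left subtree has 0 nodes { }, right has 1 {N}.

G E J A M Y R X N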